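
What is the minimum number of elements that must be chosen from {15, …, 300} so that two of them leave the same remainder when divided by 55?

56

Group the integers by remainder mod 55; there are 55 residue classes, each nonempty in this range.
Choosing one from each class (55 integers) avoids any shared remainder.
One more choice must repeat a class, so two differ by a multiple of 55. Hence 55 + 1 = 56.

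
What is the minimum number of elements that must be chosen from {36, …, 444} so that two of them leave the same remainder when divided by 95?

Use the pigeonhole principle on residue classes: group the integers by remainder mod 95; there are 95 residue classes, each nonempty in this range.
Choosing one from each class (95 integers) avoids any shared remainder.
One more choice must repeat a class, so two differ by a multiple of 95. Hence 95 + 1 = 96.

96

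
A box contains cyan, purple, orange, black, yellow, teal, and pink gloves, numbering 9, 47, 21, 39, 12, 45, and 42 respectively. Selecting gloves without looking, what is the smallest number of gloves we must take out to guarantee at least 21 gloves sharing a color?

122

In the worst case we take at most 20 of each color, but all 9 cyan and all 12 yellow (fewer than 20), giving 9 + 20 + 20 + 20 + 12 + 20 + 20 = 121.
One more glove then forces some color to 21, so 121 + 1 = 122.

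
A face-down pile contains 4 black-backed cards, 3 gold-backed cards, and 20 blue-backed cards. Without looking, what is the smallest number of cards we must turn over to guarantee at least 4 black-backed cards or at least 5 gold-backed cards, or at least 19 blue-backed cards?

Each of the 3 back colors has its own threshold; avoid all of them simultaneously.
The worst case stops just short of every target: 3 black-backed, all 3 gold-backed, 18 blue-backed — 3 + 3 + 18 = 24 cards.
One more card must push some back color to its target, so 24 + 1 = 25.

25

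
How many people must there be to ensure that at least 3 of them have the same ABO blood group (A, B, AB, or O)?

There are 4 ABO blood groups acting as pigeonholes.
With 4 × 2 = 8 people we could place exactly 2 in each, with no class reaching 3.
One more forces some class to hold 3, so 8 + 1 = 9.

9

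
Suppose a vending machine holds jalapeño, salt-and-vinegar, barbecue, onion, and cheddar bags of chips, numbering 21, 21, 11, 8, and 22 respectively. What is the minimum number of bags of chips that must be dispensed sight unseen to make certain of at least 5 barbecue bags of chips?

77

To avoid barbecue bags of chips as long as possible, exhaust the other 4 flavors first.
The worst case draws every non-barbecue bag of chips first: 21 + 21 + 8 + 22 = 72.
The next 5 draws are then forced to be barbecue, giving 72 + 5 = 77.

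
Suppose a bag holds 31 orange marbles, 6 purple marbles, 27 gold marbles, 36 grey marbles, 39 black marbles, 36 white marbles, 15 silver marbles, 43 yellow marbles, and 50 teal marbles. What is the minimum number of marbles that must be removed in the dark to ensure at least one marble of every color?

278

The hardest color to obtain is purple: we could draw every other marble first — 283 − 6 = 277 marbles — without a single purple one.
The next draw must be purple, so 277 + 1 = 278.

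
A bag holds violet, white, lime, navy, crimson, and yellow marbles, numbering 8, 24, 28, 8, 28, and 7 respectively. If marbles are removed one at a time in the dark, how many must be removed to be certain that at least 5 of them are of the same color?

25

The worst case takes 4 marbles of each color without reaching 5 of any: 6 × 4 = 24.
The next marble must bring some color to 5, so 24 + 1 = 25.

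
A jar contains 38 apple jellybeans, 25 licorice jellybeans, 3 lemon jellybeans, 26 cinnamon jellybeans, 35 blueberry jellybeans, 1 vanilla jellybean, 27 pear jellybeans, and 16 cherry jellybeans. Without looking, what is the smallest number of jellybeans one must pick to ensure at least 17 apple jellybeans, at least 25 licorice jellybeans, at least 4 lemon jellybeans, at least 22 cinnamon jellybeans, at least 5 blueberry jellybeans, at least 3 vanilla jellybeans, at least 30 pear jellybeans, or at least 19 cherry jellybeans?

113

The worst case stops just short of every target: 16 apple, 24 licorice, 3 lemon, 21 cinnamon, 4 blueberry, all 1 vanilla, all 27 pear, all 16 cherry — 16 + 24 + 3 + 21 + 4 + 1 + 27 + 16 = 112 jellybeans.
One more jellybean must push some flavor to its target, so 112 + 1 = 113.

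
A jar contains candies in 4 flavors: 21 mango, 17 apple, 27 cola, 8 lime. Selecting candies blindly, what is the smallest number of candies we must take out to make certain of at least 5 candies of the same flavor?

17

The worst case takes 4 candies of each flavor without reaching 5 of any: 4 × 4 = 16.
The next candy must bring some flavor to 5, so 16 + 1 = 17.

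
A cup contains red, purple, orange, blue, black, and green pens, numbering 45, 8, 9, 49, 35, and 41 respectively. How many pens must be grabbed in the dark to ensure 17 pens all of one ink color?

82

Treat the 6 ink colors as pigeonholes.
In the worst case we take at most 16 of each ink color, but all 8 purple and all 9 orange (fewer than 16), giving 16 + 8 + 9 + 16 + 16 + 16 = 81.
One more pen then forces some ink color to 17, so 81 + 1 = 82.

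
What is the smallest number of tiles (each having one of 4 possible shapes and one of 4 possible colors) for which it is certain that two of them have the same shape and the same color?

17

There are 4 × 4 = 16 (shape, color) combinations acting as pigeonholes.
With 16 tiles we could place one in each, avoiding any repeat.
One more forces some (shape, color) pair to hold 2, so 16 + 1 = 17.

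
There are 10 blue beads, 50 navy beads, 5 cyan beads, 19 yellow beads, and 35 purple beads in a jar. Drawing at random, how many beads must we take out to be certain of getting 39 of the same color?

In the worst case we take at most 38 of each color, but all 10 blue, all 5 cyan, all 19 yellow, and all 35 purple (fewer than 38), giving 10 + 38 + 5 + 19 + 35 = 107.
One more bead then forces some color to 39, so 107 + 1 = 108.

108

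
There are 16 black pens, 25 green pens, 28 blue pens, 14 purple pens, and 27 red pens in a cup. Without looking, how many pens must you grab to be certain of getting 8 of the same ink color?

The worst case takes 7 pens of each ink color without reaching 8 of any: 5 × 7 = 35.
The next pen must bring some ink color to 8, so 35 + 1 = 36.

36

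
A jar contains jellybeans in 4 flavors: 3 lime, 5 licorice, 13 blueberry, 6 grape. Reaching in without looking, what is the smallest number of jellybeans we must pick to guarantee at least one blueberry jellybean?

15

The worst case draws every non-blueberry jellybean first: 3 + 5 + 6 = 14.
The next draw is then forced to be blueberry, giving 14 + 1 = 15.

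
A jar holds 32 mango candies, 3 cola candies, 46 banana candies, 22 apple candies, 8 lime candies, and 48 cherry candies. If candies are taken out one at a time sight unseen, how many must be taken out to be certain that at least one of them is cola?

157

The worst case draws every non-cola candy first: 32 + 46 + 22 + 8 + 48 = 156.
The next draw is then forced to be cola, giving 156 + 1 = 157.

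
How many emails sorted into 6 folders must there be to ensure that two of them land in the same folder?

There are 6 folders acting as pigeonholes.
With 6 emails we could place one in each, avoiding any repeat.
One more forces some class to hold 2, so 6 + 1 = 7.

7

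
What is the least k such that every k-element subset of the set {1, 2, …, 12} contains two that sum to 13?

Partition {1, …, 12} into 6 pairs: {1,12}, {2,11}, …, {6,7}.
Choosing 6 integers — say the integers 1 through 6 — takes one from each pair and avoids the property.
Choosing 7 forces two into the same pair by pigeonhole, and those sum to 13. So 7.

7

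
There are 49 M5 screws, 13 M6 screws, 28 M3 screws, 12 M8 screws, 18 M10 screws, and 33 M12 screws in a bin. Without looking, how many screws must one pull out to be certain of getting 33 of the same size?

In the worst case we take at most 32 of each size, but all 13 M6, all 28 M3, all 12 M8, and all 18 M10 (fewer than 32), giving 32 + 13 + 28 + 12 + 18 + 32 = 135.
One more screw then forces some size to 33, so 135 + 1 = 136.

136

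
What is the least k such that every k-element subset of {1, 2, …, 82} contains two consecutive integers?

Partition {1, …, 82} into 41 pairs: {1,2}, {3,4}, …, {81,82}.
Choosing 41 integers — say the 41 even numbers 2, 4, …, 82 — takes one from each pair and avoids the property.
Choosing 42 forces two into the same pair by pigeonhole, and those are consecutive. So 42.

42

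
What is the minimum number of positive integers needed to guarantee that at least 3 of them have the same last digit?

There are 10 possible last digits acting as pigeonholes.
With 10 × 2 = 20 positive integers we could place exactly 2 in each, with no class reaching 3.
One more forces some class to hold 3, so 20 + 1 = 21.

21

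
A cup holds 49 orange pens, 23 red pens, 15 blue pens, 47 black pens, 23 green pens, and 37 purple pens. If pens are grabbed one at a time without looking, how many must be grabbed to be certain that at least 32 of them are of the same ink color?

155

Treat the 6 ink colors as pigeonholes.
In the worst case we take at most 31 of each ink color, but all 23 red, all 15 blue, and all 23 green (fewer than 31), giving 31 + 23 + 15 + 31 + 23 + 31 = 154.
One more pen then forces some ink color to 32, so 154 + 1 = 155.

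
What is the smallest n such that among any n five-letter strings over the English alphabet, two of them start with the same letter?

27

There are 26 possible first letters acting as pigeonholes.
With 26 five-letter strings over the English alphabet we could place one in each, avoiding any repeat.
One more forces some class to hold 2, so 26 + 1 = 27.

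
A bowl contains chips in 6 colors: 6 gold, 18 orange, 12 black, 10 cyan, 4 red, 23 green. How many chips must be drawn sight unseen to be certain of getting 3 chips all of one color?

The worst case takes 2 chips of each color without reaching 3 of any: 6 × 2 = 12.
The next chip must bring some color to 3, so 12 + 1 = 13.

13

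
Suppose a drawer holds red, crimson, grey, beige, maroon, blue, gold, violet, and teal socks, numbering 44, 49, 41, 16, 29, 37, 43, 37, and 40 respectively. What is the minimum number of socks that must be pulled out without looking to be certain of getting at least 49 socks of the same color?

336

Treat the 9 colors as pigeonholes.
In the worst case we take at most 48 of each color, but all 44 red, all 41 grey, all 16 beige, all 29 maroon, all 37 blue, all 43 gold, all 37 violet, and all 40 teal (fewer than 48), giving 44 + 48 + 41 + 16 + 29 + 37 + 43 + 37 + 40 = 335.
One more sock then forces some color to 49, so 335 + 1 = 336.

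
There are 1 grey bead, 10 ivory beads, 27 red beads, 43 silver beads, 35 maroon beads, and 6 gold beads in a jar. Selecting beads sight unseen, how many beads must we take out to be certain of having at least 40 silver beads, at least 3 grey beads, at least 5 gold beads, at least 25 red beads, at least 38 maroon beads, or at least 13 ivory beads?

The worst case stops just short of every target: all 1 grey, all 10 ivory, 24 red, 39 silver, all 35 maroon, 4 gold — 1 + 10 + 24 + 39 + 35 + 4 = 113 beads.
One more bead must push some color to its target, so 113 + 1 = 114.

114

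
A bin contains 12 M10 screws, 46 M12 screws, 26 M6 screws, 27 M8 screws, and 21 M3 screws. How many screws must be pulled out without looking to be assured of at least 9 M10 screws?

The worst case draws every non-M10 screw first: 46 + 26 + 27 + 21 = 120.
The next 9 draws are then forced to be M10, giving 120 + 9 = 129.

129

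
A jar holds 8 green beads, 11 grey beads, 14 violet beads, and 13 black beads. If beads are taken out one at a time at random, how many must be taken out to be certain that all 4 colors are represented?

The hardest color to obtain is green: we could draw every other bead first — 46 − 8 = 38 beads — without a single green one.
The next draw must be green, so 38 + 1 = 39.

39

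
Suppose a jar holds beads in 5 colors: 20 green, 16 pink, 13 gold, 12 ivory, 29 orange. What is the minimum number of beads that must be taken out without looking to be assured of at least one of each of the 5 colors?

79

The hardest color to obtain is ivory: we could draw every other bead first — 90 − 12 = 78 beads — without a single ivory one.
The next draw must be ivory, so 78 + 1 = 79.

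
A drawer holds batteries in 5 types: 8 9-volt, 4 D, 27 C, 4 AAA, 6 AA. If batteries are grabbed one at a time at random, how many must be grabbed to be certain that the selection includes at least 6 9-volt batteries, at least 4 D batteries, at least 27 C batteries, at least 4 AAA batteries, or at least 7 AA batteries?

44

The worst case stops just short of every target: 5 9-volt, 3 D, 26 C, 3 AAA, 6 AA — 5 + 3 + 26 + 3 + 6 = 43 batteries.
One more battery must push some type to its target, so 43 + 1 = 44.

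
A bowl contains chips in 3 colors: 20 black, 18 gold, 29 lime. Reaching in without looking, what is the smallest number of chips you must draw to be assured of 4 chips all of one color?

10

The worst case takes 3 chips of each color without reaching 4 of any: 3 × 3 = 9.
The next chip must bring some color to 4, so 9 + 1 = 10.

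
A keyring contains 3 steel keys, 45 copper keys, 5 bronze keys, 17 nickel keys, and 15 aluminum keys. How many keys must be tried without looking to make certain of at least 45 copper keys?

The worst case draws every non-copper key first: 3 + 5 + 17 + 15 = 40.
The next 45 draws are then forced to be copper, giving 40 + 45 = 85.

85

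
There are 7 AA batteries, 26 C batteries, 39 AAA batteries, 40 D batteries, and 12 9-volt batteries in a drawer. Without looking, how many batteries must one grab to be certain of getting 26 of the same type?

95

In the worst case we take at most 25 of each type, but all 7 AA and all 12 9-volt (fewer than 25), giving 7 + 25 + 25 + 25 + 12 = 94.
One more battery then forces some type to 26, so 94 + 1 = 95.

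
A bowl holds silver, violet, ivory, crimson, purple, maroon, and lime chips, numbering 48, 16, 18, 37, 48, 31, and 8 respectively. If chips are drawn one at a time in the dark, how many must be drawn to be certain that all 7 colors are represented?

199

The hardest color to obtain is lime: we could draw every other chip first — 206 − 8 = 198 chips — without a single lime one.
The next draw must be lime, so 198 + 1 = 199.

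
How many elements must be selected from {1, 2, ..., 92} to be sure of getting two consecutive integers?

Partition {1, …, 92} into 46 pairs: {1,2}, {3,4}, …, {91,92}.
Choosing 46 integers — say the 46 even numbers 2, 4, …, 92 — takes one from each pair and avoids the property.
Choosing 47 forces two into the same pair by pigeonhole, and those are consecutive. So 47.

47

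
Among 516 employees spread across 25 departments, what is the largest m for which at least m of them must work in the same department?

If each of the 25 departments held at most 20, the total would be at most 25 × 20 = 500 < 516, a contradiction.
So at least one holds ⌈516/25⌉ = 21.

21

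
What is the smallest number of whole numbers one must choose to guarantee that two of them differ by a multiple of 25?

26

Two integers differ by a multiple of 25 exactly when they share a remainder mod 25.
There are 25 residue classes mod 25, so 25 integers can all lie in distinct classes.
One more integer must repeat a residue, giving a difference divisible by 25. So n = 25 + 1 = 26.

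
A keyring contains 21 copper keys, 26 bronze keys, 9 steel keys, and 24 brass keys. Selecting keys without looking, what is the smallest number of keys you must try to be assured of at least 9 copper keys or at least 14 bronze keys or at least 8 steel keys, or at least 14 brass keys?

42

Each of the 4 types has its own threshold; avoid all of them simultaneously.
The worst case stops just short of every target: 8 copper, 13 bronze, 7 steel, 13 brass — 8 + 13 + 7 + 13 = 41 keys.
One more key must push some type to its target, so 41 + 1 = 42.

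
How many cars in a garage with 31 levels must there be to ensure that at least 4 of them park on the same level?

94

There are 31 levels acting as pigeonholes.
With 31 × 3 = 93 cars we could place exactly 3 in each, with no class reaching 4.
One more forces some class to hold 4, so 93 + 1 = 94.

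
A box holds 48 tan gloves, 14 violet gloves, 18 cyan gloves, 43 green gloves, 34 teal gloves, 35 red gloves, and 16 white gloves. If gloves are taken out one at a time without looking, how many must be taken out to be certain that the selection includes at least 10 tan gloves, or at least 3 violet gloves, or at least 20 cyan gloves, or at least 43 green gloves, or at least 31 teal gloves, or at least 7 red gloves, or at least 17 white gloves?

124

Each of the 7 colors has its own threshold; avoid all of them simultaneously.
The worst case stops just short of every target: 9 tan, 2 violet, all 18 cyan, 42 green, 30 teal, 6 red, 16 white — 9 + 2 + 18 + 42 + 30 + 6 + 16 = 123 gloves.
One more glove must push some color to its target, so 123 + 1 = 124.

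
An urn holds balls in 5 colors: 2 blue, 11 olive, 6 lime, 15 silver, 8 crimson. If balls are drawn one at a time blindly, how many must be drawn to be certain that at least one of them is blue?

To avoid blue balls as long as possible, exhaust the other 4 colors first.
The worst case draws every non-blue ball first: 11 + 6 + 15 + 8 = 40.
The next draw is then forced to be blue, giving 40 + 1 = 41.

41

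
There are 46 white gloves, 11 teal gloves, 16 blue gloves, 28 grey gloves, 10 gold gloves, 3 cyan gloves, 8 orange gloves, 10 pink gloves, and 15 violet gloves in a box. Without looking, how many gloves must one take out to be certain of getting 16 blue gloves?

The worst case draws every non-blue glove first: 46 + 11 + 28 + 10 + 3 + 8 + 10 + 15 = 131.
The next 16 draws are then forced to be blue, giving 131 + 16 = 147.

147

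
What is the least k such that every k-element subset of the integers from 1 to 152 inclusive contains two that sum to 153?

77

Partition {1, …, 152} into 76 pairs: {1,152}, {2,151}, …, {76,77}.
Choosing 76 integers — say the integers 1 through 76 — takes one from each pair and avoids the property.
Choosing 77 forces two into the same pair by pigeonhole, and those sum to 153. So 77.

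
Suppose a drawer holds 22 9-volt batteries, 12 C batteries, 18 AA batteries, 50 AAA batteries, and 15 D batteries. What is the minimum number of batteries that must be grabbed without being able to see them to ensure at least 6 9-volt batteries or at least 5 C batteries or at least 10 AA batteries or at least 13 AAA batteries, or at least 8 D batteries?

The worst case stops just short of every target: 5 9-volt, 4 C, 9 AA, 12 AAA, 7 D — 5 + 4 + 9 + 12 + 7 = 37 batteries.
One more battery must push some type to its target, so 37 + 1 = 38.

38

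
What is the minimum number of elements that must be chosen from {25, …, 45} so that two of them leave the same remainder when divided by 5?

6

Group the integers by remainder mod 5; there are 5 residue classes, each nonempty in this range.
Choosing one from each class (5 integers) avoids any shared remainder.
One more choice must repeat a class, so two differ by a multiple of 5. Hence 5 + 1 = 6.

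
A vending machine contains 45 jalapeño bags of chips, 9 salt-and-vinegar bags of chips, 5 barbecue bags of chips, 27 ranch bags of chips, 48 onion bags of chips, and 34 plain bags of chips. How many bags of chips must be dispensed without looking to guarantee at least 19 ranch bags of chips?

The worst case draws every non-ranch bag of chips first: 45 + 9 + 5 + 48 + 34 = 141.
The next 19 draws are then forced to be ranch, giving 141 + 19 = 160.

160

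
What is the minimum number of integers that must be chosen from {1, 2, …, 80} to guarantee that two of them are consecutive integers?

Partition {1, …, 80} into 40 pairs: {1,2}, {3,4}, …, {79,80}.
Choosing 40 integers — say the 40 even numbers 2, 4, …, 80 — takes one from each pair and avoids the property.
Choosing 41 forces two into the same pair by pigeonhole, and those are consecutive. So 41.

41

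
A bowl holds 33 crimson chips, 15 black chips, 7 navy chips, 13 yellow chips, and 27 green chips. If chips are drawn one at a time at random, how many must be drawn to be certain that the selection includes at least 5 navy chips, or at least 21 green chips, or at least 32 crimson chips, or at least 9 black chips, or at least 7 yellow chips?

70

Each of the 5 colors has its own threshold; avoid all of them simultaneously.
The worst case stops just short of every target: 31 crimson, 8 black, 4 navy, 6 yellow, 20 green — 31 + 8 + 4 + 6 + 20 = 69 chips.
One more chip must push some color to its target, so 69 + 1 = 70.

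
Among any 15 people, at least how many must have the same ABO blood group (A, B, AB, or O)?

4

If each of the 4 ABO blood groups held at most 3, the total would be at most 4 × 3 = 12 < 15, a contradiction.
So at least one holds ⌈15/4⌉ = 4.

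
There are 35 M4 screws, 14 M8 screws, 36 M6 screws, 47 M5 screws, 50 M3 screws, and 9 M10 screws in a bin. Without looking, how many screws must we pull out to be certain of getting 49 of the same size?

190

Treat the 6 sizes as pigeonholes.
In the worst case we take at most 48 of each size, but all 35 M4, all 14 M8, all 36 M6, all 47 M5, and all 9 M10 (fewer than 48), giving 35 + 14 + 36 + 47 + 48 + 9 = 189.
One more screw then forces some size to 49, so 189 + 1 = 190.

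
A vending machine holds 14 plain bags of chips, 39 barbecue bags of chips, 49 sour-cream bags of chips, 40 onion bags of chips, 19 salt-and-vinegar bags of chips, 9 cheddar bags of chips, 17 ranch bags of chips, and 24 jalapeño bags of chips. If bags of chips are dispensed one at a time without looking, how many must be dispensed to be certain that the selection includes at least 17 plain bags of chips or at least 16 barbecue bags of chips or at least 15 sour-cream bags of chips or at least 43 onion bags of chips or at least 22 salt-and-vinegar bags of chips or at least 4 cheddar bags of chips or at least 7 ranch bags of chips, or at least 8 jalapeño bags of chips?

119

Each of the 8 flavors has its own threshold; avoid all of them simultaneously.
The worst case stops just short of every target: all 14 plain, 15 barbecue, 14 sour-cream, all 40 onion, all 19 salt-and-vinegar, 3 cheddar, 6 ranch, 7 jalapeño — 14 + 15 + 14 + 40 + 19 + 3 + 6 + 7 = 118 bags of chips.
One more bag of chips must push some flavor to its target, so 118 + 1 = 119.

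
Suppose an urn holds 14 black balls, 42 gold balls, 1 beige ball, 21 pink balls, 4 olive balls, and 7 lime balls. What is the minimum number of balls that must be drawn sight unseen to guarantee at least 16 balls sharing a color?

57

Treat the 6 colors as pigeonholes.
In the worst case we take at most 15 of each color, but all 14 black, all 1 beige, all 4 olive, and all 7 lime (fewer than 15), giving 14 + 15 + 1 + 15 + 4 + 7 = 56.
One more ball then forces some color to 16, so 56 + 1 = 57.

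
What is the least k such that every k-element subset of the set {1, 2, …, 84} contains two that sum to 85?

Partition {1, …, 84} into 42 pairs: {1,84}, {2,83}, …, {42,43}.
Choosing 42 integers — say the integers 1 through 42 — takes one from each pair and avoids the property.
Choosing 43 forces two into the same pair by pigeonhole, and those sum to 85. So 43.

43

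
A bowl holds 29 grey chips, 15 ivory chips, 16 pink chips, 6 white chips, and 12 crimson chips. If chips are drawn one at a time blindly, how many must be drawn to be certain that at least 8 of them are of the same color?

In the worst case we take at most 7 of each color, but all 6 white (fewer than 7), giving 7 + 7 + 7 + 6 + 7 = 34.
One more chip then forces some color to 8, so 34 + 1 = 35.

35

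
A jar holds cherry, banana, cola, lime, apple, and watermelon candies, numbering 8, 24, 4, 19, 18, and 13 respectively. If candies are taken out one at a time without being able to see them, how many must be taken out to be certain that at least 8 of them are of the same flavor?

Treat the 6 flavors as pigeonholes.
In the worst case we take at most 7 of each flavor, but all 4 cola (fewer than 7), giving 7 + 7 + 4 + 7 + 7 + 7 = 39.
One more candy then forces some flavor to 8, so 39 + 1 = 40.

40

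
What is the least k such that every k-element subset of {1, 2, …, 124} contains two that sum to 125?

Partition {1, …, 124} into 62 pairs: {1,124}, {2,123}, …, {62,63}.
Choosing 62 integers — say the integers 1 through 62 — takes one from each pair and avoids the property.
Choosing 63 forces two into the same pair by pigeonhole, and those sum to 125. So 63.

63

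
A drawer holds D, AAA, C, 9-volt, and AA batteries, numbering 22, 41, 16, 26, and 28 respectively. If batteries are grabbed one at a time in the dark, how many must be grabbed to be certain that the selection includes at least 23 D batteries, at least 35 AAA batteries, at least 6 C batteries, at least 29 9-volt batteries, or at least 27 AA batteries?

Each of the 5 types has its own threshold; avoid all of them simultaneously.
The worst case stops just short of every target: 22 D, 34 AAA, 5 C, all 26 9-volt, 26 AA — 22 + 34 + 5 + 26 + 26 = 113 batteries.
One more battery must push some type to its target, so 113 + 1 = 114.

114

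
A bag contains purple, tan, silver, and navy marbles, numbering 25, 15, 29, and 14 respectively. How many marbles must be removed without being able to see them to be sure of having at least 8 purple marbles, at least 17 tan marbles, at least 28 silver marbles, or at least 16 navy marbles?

Each of the 4 colors has its own threshold; avoid all of them simultaneously.
The worst case stops just short of every target: 7 purple, all 15 tan, 27 silver, all 14 navy — 7 + 15 + 27 + 14 = 63 marbles.
One more marble must push some color to its target, so 63 + 1 = 64.

64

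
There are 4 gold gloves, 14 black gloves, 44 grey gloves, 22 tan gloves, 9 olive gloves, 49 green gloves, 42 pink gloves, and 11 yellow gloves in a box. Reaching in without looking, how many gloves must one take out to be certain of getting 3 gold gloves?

194

The worst case draws every non-gold glove first: 14 + 44 + 22 + 9 + 49 + 42 + 11 = 191.
The next 3 draws are then forced to be gold, giving 191 + 3 = 194.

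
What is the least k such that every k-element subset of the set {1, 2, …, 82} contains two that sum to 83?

Partition {1, …, 82} into 41 pairs: {1,82}, {2,81}, …, {41,42}.
Choosing 41 integers — say the integers 1 through 41 — takes one from each pair and avoids the property.
Choosing 42 forces two into the same pair by pigeonhole, and those sum to 83. So 42.

42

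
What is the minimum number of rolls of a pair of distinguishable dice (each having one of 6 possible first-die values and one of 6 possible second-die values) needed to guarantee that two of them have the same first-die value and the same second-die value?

37

There are 6 × 6 = 36 (first-die value, second-die value) combinations acting as pigeonholes.
With 36 rolls of a pair of distinguishable dice we could place one in each, avoiding any repeat.
One more forces some (first-die value, second-die value) pair to hold 2, so 36 + 1 = 37.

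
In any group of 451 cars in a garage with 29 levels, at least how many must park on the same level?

16

The 451 cars fall into 29 levels.
If each of the 29 levels held at most 15, the total would be at most 29 × 15 = 435 < 451, a contradiction.
So at least one holds ⌈451/29⌉ = 16.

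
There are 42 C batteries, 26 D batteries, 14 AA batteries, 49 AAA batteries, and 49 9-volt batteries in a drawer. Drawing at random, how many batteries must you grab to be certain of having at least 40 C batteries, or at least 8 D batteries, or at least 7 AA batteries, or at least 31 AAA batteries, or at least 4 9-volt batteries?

The worst case stops just short of every target: 39 C, 7 D, 6 AA, 30 AAA, 3 9-volt — 39 + 7 + 6 + 30 + 3 = 85 batteries.
One more battery must push some type to its target, so 85 + 1 = 86.

86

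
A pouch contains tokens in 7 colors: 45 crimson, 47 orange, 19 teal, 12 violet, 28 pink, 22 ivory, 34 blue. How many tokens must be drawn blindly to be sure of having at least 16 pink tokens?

195

To avoid pink tokens as long as possible, exhaust the other 6 colors first.
The worst case draws every non-pink token first: 45 + 47 + 19 + 12 + 22 + 34 = 179.
The next 16 draws are then forced to be pink, giving 179 + 16 = 195.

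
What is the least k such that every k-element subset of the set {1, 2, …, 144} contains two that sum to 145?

73

Partition {1, …, 144} into 72 pairs: {1,144}, {2,143}, …, {72,73}.
Choosing 72 integers — say the integers 1 through 72 — takes one from each pair and avoids the property.
Choosing 73 forces two into the same pair by pigeonhole, and those sum to 145. So 73.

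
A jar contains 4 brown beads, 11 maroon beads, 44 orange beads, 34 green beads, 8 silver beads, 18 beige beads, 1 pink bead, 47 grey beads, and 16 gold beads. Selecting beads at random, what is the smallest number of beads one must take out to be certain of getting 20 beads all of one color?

In the worst case we take at most 19 of each color, but all 4 brown, all 11 maroon, all 8 silver, all 18 beige, all 1 pink, and all 16 gold (fewer than 19), giving 4 + 11 + 19 + 19 + 8 + 18 + 1 + 19 + 16 = 115.
One more bead then forces some color to 20, so 115 + 1 = 116.

116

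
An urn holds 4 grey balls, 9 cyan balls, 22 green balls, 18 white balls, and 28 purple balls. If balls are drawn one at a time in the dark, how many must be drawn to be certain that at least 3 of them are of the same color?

Treat the 5 colors as pigeonholes.
The worst case takes 2 balls of each color without reaching 3 of any: 5 × 2 = 10.
The next ball must bring some color to 3, so 10 + 1 = 11.

11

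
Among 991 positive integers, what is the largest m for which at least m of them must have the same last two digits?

There are 100 possible two-digit endings, which serve as the pigeonholes.
If each of the 100 possible two-digit endings held at most 9, the total would be at most 100 × 9 = 900 < 991, a contradiction.
So at least one holds ⌈991/100⌉ = 10.

10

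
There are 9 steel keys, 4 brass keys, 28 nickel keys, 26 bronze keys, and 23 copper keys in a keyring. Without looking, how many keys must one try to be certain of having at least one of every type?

The hardest type to obtain is brass: we could draw every other key first — 90 − 4 = 86 keys — without a single brass one.
The next draw must be brass, so 86 + 1 = 87.

87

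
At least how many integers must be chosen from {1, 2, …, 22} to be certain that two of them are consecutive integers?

Partition {1, …, 22} into 11 pairs: {1,2}, {3,4}, …, {21,22}.
Choosing 11 integers — say the 11 even numbers 2, 4, …, 22 — takes one from each pair and avoids the property.
Choosing 12 forces two into the same pair by pigeonhole, and those are consecutive. So 12.

12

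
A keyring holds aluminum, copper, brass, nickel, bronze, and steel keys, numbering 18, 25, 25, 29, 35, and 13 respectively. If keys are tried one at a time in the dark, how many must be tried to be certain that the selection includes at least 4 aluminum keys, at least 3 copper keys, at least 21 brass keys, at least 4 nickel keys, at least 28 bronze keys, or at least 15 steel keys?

The worst case stops just short of every target: 3 aluminum, 2 copper, 20 brass, 3 nickel, 27 bronze, all 13 steel — 3 + 2 + 20 + 3 + 27 + 13 = 68 keys.
One more key must push some type to its target, so 68 + 1 = 69.

69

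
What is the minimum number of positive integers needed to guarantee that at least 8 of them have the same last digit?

71

There are 10 possible last digits acting as pigeonholes.
With 10 × 7 = 70 positive integers we could place exactly 7 in each, with no class reaching 8.
One more forces some class to hold 8, so 70 + 1 = 71.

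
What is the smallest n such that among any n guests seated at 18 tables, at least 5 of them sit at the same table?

73

There are 18 tables acting as pigeonholes.
With 18 × 4 = 72 guests we could place exactly 4 in each, with no class reaching 5.
One more forces some class to hold 5, so 72 + 1 = 73.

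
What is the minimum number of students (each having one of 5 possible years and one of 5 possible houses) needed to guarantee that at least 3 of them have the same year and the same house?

51

There are 5 × 5 = 25 (year, house) combinations acting as pigeonholes.
With 25 × 2 = 50 students we could place exactly 2 in each, with no (year, house) pair reaching 3.
One more forces some (year, house) pair to hold 3, so 50 + 1 = 51.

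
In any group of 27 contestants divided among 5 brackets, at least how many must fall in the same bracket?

The 27 contestants fall into 5 brackets.
If each of the 5 brackets held at most 5, the total would be at most 5 × 5 = 25 < 27, a contradiction.
So at least one holds ⌈27/5⌉ = 6.

6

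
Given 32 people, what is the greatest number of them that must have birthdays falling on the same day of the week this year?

The 32 people fall into 7 days of the week.
If each of the 7 days of the week held at most 4, the total would be at most 7 × 4 = 28 < 32, a contradiction.
So at least one holds ⌈32/7⌉ = 5.

5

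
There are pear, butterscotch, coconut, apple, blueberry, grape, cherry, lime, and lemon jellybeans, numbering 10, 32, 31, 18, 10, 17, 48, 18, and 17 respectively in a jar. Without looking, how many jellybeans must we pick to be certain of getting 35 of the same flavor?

Treat the 9 flavors as pigeonholes.
In the worst case we take at most 34 of each flavor, but all 10 pear, all 32 butterscotch, all 31 coconut, all 18 apple, all 10 blueberry, all 17 grape, all 18 lime, and all 17 lemon (fewer than 34), giving 10 + 32 + 31 + 18 + 10 + 17 + 34 + 18 + 17 = 187.
One more jellybean then forces some flavor to 35, so 187 + 1 = 188.

188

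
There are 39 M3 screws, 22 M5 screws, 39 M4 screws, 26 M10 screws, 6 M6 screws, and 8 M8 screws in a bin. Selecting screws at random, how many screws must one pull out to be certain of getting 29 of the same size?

In the worst case we take at most 28 of each size, but all 22 M5, all 26 M10, all 6 M6, and all 8 M8 (fewer than 28), giving 28 + 22 + 28 + 26 + 6 + 8 = 118.
One more screw then forces some size to 29, so 118 + 1 = 119.

119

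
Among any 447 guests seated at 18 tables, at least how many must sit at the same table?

If each of the 18 tables held at most 24, the total would be at most 18 × 24 = 432 < 447, a contradiction.
So at least one holds ⌈447/18⌉ = 25.

25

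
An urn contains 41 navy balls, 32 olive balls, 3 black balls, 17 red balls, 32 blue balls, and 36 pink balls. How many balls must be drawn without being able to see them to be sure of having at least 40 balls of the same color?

160

In the worst case we take at most 39 of each color, but all 32 olive, all 3 black, all 17 red, all 32 blue, and all 36 pink (fewer than 39), giving 39 + 32 + 3 + 17 + 32 + 36 = 159.
One more ball then forces some color to 40, so 159 + 1 = 160.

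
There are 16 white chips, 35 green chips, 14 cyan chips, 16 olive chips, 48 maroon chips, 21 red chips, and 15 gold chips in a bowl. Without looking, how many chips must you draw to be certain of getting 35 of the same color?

Treat the 7 colors as pigeonholes.
In the worst case we take at most 34 of each color, but all 16 white, all 14 cyan, all 16 olive, all 21 red, and all 15 gold (fewer than 34), giving 16 + 34 + 14 + 16 + 34 + 21 + 15 = 150.
One more chip then forces some color to 35, so 150 + 1 = 151.

151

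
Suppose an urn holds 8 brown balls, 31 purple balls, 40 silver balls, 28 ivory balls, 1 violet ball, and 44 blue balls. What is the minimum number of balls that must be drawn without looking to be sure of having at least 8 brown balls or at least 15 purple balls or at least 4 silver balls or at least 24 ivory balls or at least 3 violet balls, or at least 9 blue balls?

Each of the 6 colors has its own threshold; avoid all of them simultaneously.
The worst case stops just short of every target: 7 brown, 14 purple, 3 silver, 23 ivory, all 1 violet, 8 blue — 7 + 14 + 3 + 23 + 1 + 8 = 56 balls.
One more ball must push some color to its target, so 56 + 1 = 57.

57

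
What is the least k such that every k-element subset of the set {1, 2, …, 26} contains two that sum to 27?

14

Partition {1, …, 26} into 13 pairs: {1,26}, {2,25}, …, {13,14}.
Choosing 13 integers — say the integers 1 through 13 — takes one from each pair and avoids the property.
Choosing 14 forces two into the same pair by pigeonhole, and those sum to 27. So 14.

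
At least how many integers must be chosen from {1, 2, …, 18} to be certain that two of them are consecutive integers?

10

Partition {1, …, 18} into 9 pairs: {1,2}, {3,4}, …, {17,18}.
Choosing 9 integers — say the 9 even numbers 2, 4, …, 18 — takes one from each pair and avoids the property.
Choosing 10 forces two into the same pair by pigeonhole, and those are consecutive. So 10.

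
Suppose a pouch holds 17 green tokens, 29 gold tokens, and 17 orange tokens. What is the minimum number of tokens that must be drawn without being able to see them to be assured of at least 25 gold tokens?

59

The worst case draws every non-gold token first: 17 + 17 = 34.
The next 25 draws are then forced to be gold, giving 34 + 25 = 59.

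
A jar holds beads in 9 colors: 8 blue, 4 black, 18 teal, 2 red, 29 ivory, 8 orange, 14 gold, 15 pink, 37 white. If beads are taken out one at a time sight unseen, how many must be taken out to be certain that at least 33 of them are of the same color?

Treat the 9 colors as pigeonholes.
In the worst case we take at most 32 of each color, but all 8 blue, all 4 black, all 18 teal, all 2 red, all 29 ivory, all 8 orange, all 14 gold, and all 15 pink (fewer than 32), giving 8 + 4 + 18 + 2 + 29 + 8 + 14 + 15 + 32 = 130.
One more bead then forces some color to 33, so 130 + 1 = 131.

131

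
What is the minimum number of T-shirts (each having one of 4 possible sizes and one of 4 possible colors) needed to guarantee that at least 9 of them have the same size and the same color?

There are 4 × 4 = 16 (size, color) combinations acting as pigeonholes.
With 16 × 8 = 128 T-shirts we could place exactly 8 in each, with no (size, color) pair reaching 9.
One more forces some (size, color) pair to hold 9, so 128 + 1 = 129.

129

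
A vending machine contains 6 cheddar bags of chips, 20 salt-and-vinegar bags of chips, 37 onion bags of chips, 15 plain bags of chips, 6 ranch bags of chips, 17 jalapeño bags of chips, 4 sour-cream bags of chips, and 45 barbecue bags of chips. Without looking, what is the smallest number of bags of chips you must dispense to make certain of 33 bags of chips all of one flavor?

In the worst case we take at most 32 of each flavor, but all 6 cheddar, all 20 salt-and-vinegar, all 15 plain, all 6 ranch, all 17 jalapeño, and all 4 sour-cream (fewer than 32), giving 6 + 20 + 32 + 15 + 6 + 17 + 4 + 32 = 132.
One more bag of chips then forces some flavor to 33, so 132 + 1 = 133.

133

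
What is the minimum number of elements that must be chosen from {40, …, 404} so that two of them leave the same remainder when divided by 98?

Use the pigeonhole principle on residue classes: group the integers by remainder mod 98; there are 98 residue classes, each nonempty in this range.
Choosing one from each class (98 integers) avoids any shared remainder.
One more choice must repeat a class, so two differ by a multiple of 98. Hence 98 + 1 = 99.

99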